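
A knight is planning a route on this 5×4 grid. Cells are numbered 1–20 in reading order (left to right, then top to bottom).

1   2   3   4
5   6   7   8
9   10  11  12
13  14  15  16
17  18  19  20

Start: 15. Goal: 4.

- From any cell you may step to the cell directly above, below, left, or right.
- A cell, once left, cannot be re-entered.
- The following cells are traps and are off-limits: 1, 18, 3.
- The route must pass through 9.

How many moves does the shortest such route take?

Any route passes through 9 somewhere between 15 and 4. Summing Manhattan distances along the two legs (15 → 9 → 4) gives a lower bound of 3 + 5 = 8 moves.
A route of 8 moves achieves this: 15 → 11 → 10 → 9 → 5 → 6 → 7 → 8 → 4.
Since 8 matches the lower bound, it is optimal.

8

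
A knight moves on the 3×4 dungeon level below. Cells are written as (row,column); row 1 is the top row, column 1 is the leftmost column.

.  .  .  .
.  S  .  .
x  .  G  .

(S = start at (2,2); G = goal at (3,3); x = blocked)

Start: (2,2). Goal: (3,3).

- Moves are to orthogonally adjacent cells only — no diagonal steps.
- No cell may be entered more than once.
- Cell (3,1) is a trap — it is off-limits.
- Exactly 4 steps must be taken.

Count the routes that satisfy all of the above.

2

Need simple routes of exactly 4 moves from (2,2) to (3,3) (Manhattan distance 2, so 1 moves are spent on a detour and 1 undoing it).
Enumerating: (2,2) (1,2) (1,3) (2,3) (3,3) | (2,2) (2,3) (2,4) (3,4) (3,3).
That gives 2 routes.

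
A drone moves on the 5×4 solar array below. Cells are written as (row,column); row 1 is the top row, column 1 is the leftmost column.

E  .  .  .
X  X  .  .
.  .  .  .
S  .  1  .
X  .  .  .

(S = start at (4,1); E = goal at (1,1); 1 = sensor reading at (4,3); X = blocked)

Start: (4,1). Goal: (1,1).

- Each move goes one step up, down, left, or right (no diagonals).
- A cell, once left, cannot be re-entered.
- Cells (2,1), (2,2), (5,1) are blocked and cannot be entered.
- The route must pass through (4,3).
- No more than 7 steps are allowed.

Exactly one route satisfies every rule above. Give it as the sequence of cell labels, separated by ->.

(4,1) -> (4,2) -> (4,3) -> (3,3) -> (2,3) -> (1,3) -> (1,2) -> (1,1)

Any route must reach (4,3) and still end at (1,1) within 7 moves, so the order of the required stops is forced.
Route from (4,1): 2× right (reaching (4,3)), 3× up (reaching (1,3)), 2× left (reaching (1,1)) — 7 moves in all.
Check: all required cells visited; 7 ≤ 7 moves.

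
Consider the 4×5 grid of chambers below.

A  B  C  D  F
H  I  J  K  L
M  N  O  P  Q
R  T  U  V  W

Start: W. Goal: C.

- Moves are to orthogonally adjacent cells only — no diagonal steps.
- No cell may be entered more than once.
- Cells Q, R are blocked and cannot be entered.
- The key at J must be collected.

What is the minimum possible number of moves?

Any route passes through J somewhere between W and C. Summing Manhattan distances along the two legs (W → J → C) gives a lower bound of 4 + 1 = 5 moves.
A route of 5 moves achieves this: W → V → P → K → J → C.
Since 5 matches the lower bound, it is optimal.

5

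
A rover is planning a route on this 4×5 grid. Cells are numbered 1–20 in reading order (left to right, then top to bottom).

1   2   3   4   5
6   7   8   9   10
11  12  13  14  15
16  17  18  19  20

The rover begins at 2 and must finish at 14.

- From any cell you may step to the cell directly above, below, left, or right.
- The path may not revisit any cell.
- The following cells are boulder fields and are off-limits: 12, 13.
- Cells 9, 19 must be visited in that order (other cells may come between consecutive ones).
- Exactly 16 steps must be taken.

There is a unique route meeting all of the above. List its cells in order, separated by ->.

2 -> 3 -> 4 -> 5 -> 10 -> 9 -> 8 -> 7 -> 6 -> 11 -> 16 -> 17 -> 18 -> 19 -> 20 -> 15 -> 14

The waypoints must appear in the order 9, 19, with no cell reused.
Route from 2: right 3 to 5, down 1 to 10, left 4 to 6, down 2 to 16, right 4 to 20, up 1 to 15, left 1 to 14 — 16 moves in all.
Check: order respected (9 at step 5, 19 at step 13); 16 moves as required.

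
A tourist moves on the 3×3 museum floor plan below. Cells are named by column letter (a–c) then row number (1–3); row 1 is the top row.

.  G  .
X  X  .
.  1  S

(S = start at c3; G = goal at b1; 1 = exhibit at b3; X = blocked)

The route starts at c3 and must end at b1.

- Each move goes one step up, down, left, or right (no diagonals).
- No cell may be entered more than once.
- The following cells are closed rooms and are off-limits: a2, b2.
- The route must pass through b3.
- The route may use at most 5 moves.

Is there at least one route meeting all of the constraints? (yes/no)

no

Every way from b3 onward to b1 runs back through c3, which the route has already used — so it cannot be completed without a revisit.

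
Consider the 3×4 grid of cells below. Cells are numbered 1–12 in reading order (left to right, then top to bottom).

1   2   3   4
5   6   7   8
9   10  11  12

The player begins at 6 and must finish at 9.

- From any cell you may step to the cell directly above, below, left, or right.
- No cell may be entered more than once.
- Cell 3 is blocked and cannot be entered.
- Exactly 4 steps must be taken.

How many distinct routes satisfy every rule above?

Need simple routes of exactly 4 moves from 6 to 9 (Manhattan distance 2, so 1 moves are spent on a detour and 1 undoing it).
Enumerating: 6 2 1 5 9 | 6 7 11 10 9.
That gives 2 routes.

2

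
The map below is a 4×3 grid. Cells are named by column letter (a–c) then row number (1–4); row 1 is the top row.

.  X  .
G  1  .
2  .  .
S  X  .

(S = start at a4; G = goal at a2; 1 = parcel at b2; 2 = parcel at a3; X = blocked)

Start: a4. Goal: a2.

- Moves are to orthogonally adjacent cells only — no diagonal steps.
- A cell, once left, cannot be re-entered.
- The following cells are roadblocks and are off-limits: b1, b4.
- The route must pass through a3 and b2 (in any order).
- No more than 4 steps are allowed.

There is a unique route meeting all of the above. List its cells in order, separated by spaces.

Any route must reach a3 and b2 and still end at a2 within 4 moves, so the order of the required stops is forced.
Route from a4: up 1 to a3, right 1 to b3, up 1 to b2, left 1 to a2 — 4 moves in all.
Check: all required cells visited; 4 ≤ 4 moves.

a4 a3 b3 b2 a2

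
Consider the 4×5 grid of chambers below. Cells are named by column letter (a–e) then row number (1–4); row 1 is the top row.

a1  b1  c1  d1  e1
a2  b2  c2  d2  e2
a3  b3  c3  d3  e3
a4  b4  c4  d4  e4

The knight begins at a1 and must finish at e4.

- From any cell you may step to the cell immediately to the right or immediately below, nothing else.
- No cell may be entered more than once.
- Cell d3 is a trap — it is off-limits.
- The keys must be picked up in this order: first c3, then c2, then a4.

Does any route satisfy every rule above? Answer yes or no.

no

c2 lies above c3, so going from c3 to c2 would need an upward move — but moves only go right/down, so c3 cannot be visited before c2.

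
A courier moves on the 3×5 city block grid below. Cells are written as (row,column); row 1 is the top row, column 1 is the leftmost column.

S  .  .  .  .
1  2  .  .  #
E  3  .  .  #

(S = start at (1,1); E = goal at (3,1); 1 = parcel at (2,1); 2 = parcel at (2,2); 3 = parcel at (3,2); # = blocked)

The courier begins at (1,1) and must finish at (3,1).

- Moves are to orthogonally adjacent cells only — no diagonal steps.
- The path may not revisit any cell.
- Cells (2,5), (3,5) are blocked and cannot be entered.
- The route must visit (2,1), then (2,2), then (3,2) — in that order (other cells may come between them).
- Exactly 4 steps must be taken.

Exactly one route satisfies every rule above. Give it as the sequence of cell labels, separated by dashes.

The waypoints must appear in the order (2,1), (2,2), (3,2), with no cell reused.
Route from (1,1): down 1 to (2,1), right 1 to (2,2), down 1 to (3,2), left 1 to (3,1) — 4 moves in all.
Check: order respected (1 at step 1, 2 at step 2, 3 at step 3); 4 moves as required.

(1,1) - (2,1) - (2,2) - (3,2) - (3,1)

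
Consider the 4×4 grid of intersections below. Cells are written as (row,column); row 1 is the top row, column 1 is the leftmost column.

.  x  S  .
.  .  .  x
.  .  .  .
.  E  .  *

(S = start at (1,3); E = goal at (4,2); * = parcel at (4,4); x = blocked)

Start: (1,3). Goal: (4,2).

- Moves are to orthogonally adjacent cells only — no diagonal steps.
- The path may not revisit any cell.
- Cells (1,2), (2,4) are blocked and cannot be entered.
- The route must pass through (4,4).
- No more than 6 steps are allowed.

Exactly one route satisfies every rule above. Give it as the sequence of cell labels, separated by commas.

The 6-move cap with required stops at (4,4) leaves no slack for detours.
Route from (1,3): down 2 to (3,3), right 1 to (3,4), down 1 to (4,4), left 2 to (4,2) — 6 moves in all.
Check: all required cells visited; 6 ≤ 6 moves.

(1,3), (2,3), (3,3), (3,4), (4,4), (4,3), (4,2)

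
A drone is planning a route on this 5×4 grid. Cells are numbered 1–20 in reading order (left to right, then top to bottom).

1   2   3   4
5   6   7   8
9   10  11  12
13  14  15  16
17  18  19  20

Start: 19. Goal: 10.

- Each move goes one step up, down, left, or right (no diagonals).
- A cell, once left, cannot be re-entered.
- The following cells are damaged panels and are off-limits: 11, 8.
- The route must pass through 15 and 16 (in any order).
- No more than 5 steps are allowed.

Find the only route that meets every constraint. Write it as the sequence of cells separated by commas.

19, 20, 16, 15, 14, 10

The 5-move cap with required stops at 15, 16 leaves no slack for detours.
Route from 19: right 1 to 20, up 1 to 16, left 2 to 14, up 1 to 10 — 5 moves in all.
Check: all required cells visited; 5 ≤ 5 moves.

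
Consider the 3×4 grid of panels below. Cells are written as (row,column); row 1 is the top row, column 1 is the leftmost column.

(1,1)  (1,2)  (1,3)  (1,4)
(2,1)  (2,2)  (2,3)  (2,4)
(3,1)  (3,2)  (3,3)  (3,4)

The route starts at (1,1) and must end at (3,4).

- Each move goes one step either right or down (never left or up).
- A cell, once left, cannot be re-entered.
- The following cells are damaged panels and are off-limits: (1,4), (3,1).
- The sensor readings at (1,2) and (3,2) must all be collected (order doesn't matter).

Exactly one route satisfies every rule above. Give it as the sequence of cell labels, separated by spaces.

Moves only go right or down, so the column and row indices never decrease.
Route from (1,1): right to (1,2), 2× down (reaching (3,2)), 2× right (reaching (3,4)) — 5 moves in all.
Check: all required cells visited.

(1,1) (1,2) (2,2) (3,2) (3,3) (3,4)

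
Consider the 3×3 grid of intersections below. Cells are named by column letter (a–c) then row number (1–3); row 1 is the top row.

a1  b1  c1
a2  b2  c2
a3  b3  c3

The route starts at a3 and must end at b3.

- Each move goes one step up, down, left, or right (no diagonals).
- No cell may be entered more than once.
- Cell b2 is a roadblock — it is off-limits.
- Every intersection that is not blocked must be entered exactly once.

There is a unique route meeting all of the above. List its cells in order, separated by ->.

Need to visit all 8 open cells exactly once, starting at a3 and ending at b3.
Cell c3 has only two open neighbours (c2 and b3), so the path must pass straight through it: one of those is the cell it's entered from and the other is where it exits.
Route from a3: 2× up (reaching a1), 2× right (reaching c1), 2× down (reaching c3), left to b3 — 7 moves in all.
Check: all 8 open cells covered.

a3 -> a2 -> a1 -> b1 -> c1 -> c2 -> c3 -> b3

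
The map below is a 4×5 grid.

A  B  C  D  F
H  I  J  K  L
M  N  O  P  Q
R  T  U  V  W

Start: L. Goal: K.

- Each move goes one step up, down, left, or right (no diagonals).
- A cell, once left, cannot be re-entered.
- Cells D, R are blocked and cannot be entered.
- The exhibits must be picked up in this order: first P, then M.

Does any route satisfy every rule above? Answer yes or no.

One route that works: L → Q → P → O → N → M → H → I → J → K.

yes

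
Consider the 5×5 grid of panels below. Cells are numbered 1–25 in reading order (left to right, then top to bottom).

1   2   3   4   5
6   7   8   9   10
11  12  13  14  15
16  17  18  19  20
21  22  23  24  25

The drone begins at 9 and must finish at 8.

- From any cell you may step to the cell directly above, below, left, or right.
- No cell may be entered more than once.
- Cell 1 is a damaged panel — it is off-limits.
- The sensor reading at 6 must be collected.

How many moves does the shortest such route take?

7

Any route passes through 6 somewhere between 9 and 8. Summing Manhattan distances along the two legs (9 → 6 → 8) gives a lower bound of 3 + 2 = 5 moves.
The shortest route satisfying every rule uses 7 moves: 9 → 14 → 13 → 12 → 11 → 6 → 7 → 8.
The no-revisit rule (legs can't share cells) pushes the minimum above the 5-move bound; an exhaustive check rules out every length from 5 to 6, leaving 7 as the minimum.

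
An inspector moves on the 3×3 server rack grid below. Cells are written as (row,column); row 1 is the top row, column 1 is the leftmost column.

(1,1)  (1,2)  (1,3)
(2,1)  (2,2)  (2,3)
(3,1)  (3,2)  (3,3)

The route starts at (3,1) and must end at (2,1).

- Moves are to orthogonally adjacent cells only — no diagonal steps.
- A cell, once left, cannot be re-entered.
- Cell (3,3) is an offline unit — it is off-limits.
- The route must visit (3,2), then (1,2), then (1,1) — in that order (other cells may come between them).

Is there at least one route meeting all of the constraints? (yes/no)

yes

One route that works: (3,1) → (3,2) → (2,2) → (1,2) → (1,1) → (2,1).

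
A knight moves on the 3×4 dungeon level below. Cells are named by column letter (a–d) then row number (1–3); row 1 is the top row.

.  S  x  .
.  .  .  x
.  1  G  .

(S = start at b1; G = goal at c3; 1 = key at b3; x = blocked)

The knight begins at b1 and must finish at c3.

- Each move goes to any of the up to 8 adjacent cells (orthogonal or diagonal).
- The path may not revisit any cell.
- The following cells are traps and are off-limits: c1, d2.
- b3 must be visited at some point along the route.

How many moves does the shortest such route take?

Any route passes through b3 somewhere between b1 and c3. Summing Chebyshev distances along the two legs (b1 → b3 → c3) gives a lower bound of 2 + 1 = 3 moves.
A route of 3 moves achieves this: b1 → a2 → b3 → c3.
Since 3 matches the lower bound, it is optimal.

3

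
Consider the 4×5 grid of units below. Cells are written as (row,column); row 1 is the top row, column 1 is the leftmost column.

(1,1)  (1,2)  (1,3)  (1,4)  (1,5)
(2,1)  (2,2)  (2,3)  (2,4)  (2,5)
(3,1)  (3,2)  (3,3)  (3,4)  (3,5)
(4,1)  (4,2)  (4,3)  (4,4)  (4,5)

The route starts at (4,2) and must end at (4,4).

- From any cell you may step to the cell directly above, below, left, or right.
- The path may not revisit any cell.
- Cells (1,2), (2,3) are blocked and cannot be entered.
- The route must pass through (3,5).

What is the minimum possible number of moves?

6

Any route passes through (3,5) somewhere between (4,2) and (4,4). Summing Manhattan distances along the two legs ((4,2) → (3,5) → (4,4)) gives a lower bound of 4 + 2 = 6 moves.
A route of 6 moves achieves this: (4,2) → (3,2) → (3,3) → (3,4) → (3,5) → (4,5) → (4,4).
Since 6 matches the lower bound, it is optimal.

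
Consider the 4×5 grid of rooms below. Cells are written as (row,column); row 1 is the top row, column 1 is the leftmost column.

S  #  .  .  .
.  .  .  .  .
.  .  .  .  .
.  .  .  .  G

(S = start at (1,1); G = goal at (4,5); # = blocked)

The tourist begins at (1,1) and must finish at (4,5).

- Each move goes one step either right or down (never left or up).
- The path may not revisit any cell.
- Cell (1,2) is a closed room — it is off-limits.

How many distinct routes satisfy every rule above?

A right/down-only route from (1,1) to (4,5) makes exactly 3 down-moves and 4 right-moves in some order.
With no other constraints that would be C(7,3) = 35 routes.
Subtract routes through each blocked cell (inclusion–exclusion for overlaps): − through (1,2): 20 → 15.
That gives 15 routes.

15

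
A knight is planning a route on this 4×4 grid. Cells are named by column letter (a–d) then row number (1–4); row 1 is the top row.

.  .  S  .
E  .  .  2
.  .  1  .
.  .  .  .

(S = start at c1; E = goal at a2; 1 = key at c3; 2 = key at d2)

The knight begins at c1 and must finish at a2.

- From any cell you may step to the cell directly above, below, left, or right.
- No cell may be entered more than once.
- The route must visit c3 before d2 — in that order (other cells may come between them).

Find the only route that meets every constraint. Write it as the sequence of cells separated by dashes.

c1 - b1 - b2 - b3 - c3 - c2 - d2 - d3 - d4 - c4 - b4 - a4 - a3 - a2

The waypoints must appear in the order c3, d2, with no cell reused.
Route from c1: left to b1, 2× down (reaching b3), right to c3, up to c2, right to d2, 2× down (reaching d4), 3× left (reaching a4), 2× up (reaching a2) — 13 moves in all.
Check: order respected (1 at step 4, 2 at step 6).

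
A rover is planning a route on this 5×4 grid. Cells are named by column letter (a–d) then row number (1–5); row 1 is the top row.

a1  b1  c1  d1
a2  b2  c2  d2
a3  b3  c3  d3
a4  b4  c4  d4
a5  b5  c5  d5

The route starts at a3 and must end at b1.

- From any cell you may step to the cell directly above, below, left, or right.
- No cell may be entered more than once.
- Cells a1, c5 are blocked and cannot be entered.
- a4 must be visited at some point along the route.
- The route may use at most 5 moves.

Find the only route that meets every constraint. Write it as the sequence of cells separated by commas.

a3, a4, b4, b3, b2, b1

Any route must reach a4 and still end at b1 within 5 moves, so the order of the required stops is forced.
Route from a3: down to a4, right to b4, 3× up (reaching b1) — 5 moves in all.
Check: all required cells visited; 5 ≤ 5 moves.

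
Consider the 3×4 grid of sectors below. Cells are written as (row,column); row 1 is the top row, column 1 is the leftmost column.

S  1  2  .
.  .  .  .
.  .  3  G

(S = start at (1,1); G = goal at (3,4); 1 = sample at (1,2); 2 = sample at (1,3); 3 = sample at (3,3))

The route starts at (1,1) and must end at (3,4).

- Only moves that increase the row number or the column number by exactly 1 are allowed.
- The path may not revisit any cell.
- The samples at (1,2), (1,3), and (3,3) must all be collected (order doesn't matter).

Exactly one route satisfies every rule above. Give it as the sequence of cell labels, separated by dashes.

(1,1) - (1,2) - (1,3) - (2,3) - (3,3) - (3,4)

Moves only go right or down, so the column and row indices never decrease.
Route from (1,1): right 2 to (1,3), down 2 to (3,3), right 1 to (3,4) — 5 moves in all.
Check: all required cells visited.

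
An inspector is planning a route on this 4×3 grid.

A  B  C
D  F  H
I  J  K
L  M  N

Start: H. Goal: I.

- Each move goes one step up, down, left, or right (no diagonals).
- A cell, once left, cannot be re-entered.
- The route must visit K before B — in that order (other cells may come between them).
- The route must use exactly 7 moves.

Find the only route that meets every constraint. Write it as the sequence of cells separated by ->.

The waypoints must appear in the order K, B, with no cell reused.
Route from H: down to K, left to J, 2× up (reaching B), left to A, 2× down (reaching I) — 7 moves in all.
Check: order respected (K at step 1, B at step 4); 7 moves as required.

H -> K -> J -> F -> B -> A -> D -> I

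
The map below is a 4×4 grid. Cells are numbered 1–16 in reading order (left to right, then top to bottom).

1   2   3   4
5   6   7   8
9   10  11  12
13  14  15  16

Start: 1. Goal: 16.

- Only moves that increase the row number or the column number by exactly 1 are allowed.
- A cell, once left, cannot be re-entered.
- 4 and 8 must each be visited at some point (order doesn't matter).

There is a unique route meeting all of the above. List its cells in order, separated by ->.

Moves only go right or down, so the column and row indices never decrease.
Route from 1: right 3 to 4, down 3 to 16 — 6 moves in all.
Check: all required cells visited.

1 -> 2 -> 3 -> 4 -> 8 -> 12 -> 16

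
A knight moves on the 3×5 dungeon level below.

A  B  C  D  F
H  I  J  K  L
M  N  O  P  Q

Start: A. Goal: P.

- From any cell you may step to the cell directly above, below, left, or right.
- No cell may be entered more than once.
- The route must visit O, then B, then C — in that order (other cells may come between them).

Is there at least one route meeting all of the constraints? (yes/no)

yes

One route that works: A → H → M → N → O → J → I → B → C → D → K → P.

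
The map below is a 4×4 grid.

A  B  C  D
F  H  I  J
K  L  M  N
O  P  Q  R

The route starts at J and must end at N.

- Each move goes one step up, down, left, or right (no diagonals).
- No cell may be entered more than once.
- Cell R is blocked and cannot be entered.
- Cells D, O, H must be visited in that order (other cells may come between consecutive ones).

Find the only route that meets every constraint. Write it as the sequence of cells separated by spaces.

The waypoints must appear in the order D, O, H, with no cell reused.
Route from J: up to D, 3× left (reaching A), 3× down (reaching O), right to P, 2× up (reaching H), right to I, down to M, right to N — 13 moves in all.
Check: order respected (D at step 1, O at step 7, H at step 10).

J D C B A F K O P L H I M N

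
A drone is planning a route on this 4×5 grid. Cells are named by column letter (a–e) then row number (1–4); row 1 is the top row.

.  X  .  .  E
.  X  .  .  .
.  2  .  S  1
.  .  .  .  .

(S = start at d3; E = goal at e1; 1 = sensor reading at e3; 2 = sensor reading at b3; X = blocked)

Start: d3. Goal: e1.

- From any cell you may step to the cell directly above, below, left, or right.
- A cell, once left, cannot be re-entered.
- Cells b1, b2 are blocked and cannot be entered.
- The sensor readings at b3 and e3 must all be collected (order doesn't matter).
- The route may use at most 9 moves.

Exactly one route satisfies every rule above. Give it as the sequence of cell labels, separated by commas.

The budget equals the shortest possible length, so every move has to be on a shortest route through the required cells.
Route from d3: left 2 to b3, down 1 to b4, right 3 to e4, up 3 to e1 — 9 moves in all.
Check: all required cells visited; 9 ≤ 9 moves.

d3, c3, b3, b4, c4, d4, e4, e3, e2, e1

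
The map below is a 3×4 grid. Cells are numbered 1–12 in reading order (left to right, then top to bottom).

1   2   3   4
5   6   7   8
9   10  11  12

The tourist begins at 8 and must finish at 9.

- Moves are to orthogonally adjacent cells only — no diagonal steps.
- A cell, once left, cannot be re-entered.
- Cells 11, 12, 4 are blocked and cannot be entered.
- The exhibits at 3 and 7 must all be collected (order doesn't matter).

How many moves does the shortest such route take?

6

Any route passes through 3 and 7 in some order between 8 and 9. Summing Manhattan distances along each leg and taking the cheapest ordering (8 → 7 → 3 → 9) gives a lower bound of 1 + 1 + 4 = 6 moves.
A route of 6 moves achieves this: 8 → 7 → 3 → 2 → 6 → 10 → 9.
Since 6 matches the lower bound, it is optimal.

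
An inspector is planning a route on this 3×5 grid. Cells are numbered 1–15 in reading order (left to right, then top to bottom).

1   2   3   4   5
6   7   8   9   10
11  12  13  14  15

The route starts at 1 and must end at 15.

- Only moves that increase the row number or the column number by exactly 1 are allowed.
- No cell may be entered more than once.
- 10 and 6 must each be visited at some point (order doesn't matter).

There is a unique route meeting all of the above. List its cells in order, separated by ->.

1 -> 6 -> 7 -> 8 -> 9 -> 10 -> 15

Moves only go right or down, so the column and row indices never decrease.
Route from 1: down 1 to 6, right 4 to 10, down 1 to 15 — 6 moves in all.
Check: all required cells visited.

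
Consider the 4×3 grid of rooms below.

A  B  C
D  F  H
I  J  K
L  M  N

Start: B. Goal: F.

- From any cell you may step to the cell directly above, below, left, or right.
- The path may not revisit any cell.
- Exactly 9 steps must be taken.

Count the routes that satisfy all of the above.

Need simple routes of exactly 9 moves from B to F (Manhattan distance 1, so 4 moves are spent on a detour and 4 undoing it).
Enumerating: B A D I L M J K H F | B A D I L M N K H F | B A D I L M N K J F | B A D I J M N K H F | B C H K N M J I D F | B C H K N M L I D F | B C H K N M L I J F | B C H K J M L I D F.
That gives 8 routes.

8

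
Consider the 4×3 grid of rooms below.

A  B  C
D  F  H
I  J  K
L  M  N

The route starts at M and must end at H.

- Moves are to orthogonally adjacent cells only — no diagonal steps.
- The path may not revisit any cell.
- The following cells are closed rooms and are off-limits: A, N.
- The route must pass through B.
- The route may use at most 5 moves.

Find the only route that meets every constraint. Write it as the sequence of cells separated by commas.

M, J, F, B, C, H

The 5-move cap with required stops at B leaves no slack for detours.
Route from M: up 3 to B, right 1 to C, down 1 to H — 5 moves in all.
Check: all required cells visited; 5 ≤ 5 moves.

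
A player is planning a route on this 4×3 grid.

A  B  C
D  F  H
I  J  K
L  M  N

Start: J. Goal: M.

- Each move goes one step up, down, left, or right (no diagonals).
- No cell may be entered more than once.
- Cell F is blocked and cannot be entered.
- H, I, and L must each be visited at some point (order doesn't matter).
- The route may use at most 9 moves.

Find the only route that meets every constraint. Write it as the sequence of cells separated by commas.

Any route must reach H, I, and L and still end at M within 9 moves, so the order of the required stops is forced.
Route from J: right 1 to K, up 2 to C, left 2 to A, down 3 to L, right 1 to M — 9 moves in all.
Check: all required cells visited; 9 ≤ 9 moves.

J, K, H, C, B, A, D, I, L, M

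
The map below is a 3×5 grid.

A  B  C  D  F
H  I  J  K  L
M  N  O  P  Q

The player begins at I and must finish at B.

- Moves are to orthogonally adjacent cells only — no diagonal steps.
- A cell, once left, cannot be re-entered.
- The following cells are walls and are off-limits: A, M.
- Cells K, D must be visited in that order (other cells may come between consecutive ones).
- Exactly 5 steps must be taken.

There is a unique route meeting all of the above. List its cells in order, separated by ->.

The waypoints must appear in the order K, D, with no cell reused.
Route from I: right 2 to K, up 1 to D, left 2 to B — 5 moves in all.
Check: order respected (K at step 2, D at step 3); 5 moves as required.

I -> J -> K -> D -> C -> B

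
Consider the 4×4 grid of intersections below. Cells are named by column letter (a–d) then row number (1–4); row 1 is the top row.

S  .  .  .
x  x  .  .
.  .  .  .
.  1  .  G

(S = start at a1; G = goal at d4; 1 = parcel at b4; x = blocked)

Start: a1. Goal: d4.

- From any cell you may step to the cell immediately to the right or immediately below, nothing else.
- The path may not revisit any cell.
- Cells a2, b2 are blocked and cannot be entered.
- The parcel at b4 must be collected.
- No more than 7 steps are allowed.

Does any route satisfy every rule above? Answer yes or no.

Every right/down route from a1 to b4 runs into a blocked cell, so that leg cannot be completed.

no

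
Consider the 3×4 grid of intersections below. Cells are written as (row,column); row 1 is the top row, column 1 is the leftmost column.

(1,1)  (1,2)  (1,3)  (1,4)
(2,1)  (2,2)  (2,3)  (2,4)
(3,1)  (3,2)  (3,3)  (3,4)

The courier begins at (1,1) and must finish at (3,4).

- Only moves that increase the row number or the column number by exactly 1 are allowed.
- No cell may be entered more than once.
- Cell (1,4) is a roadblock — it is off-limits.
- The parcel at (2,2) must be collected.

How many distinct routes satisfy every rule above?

A right/down-only route from (1,1) to (3,4) makes exactly 2 down-moves and 3 right-moves in some order.
With no other constraints that would be C(5,2) = 10 routes.
Split at (2,2) and multiply the segment counts (each segment already excludes blocked cells): (1,1)→(2,2): 2; (2,2)→(3,4): 3; product = 6.
That gives 6 routes.

6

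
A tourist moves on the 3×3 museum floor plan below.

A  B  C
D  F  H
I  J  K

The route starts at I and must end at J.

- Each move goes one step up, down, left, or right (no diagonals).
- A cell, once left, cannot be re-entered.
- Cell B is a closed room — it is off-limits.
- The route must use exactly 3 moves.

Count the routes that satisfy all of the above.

1

Need simple routes of exactly 3 moves from I to J (Manhattan distance 1, so 1 moves are spent on a detour and 1 undoing it).
Enumerating: I D F J.
That gives 1 route.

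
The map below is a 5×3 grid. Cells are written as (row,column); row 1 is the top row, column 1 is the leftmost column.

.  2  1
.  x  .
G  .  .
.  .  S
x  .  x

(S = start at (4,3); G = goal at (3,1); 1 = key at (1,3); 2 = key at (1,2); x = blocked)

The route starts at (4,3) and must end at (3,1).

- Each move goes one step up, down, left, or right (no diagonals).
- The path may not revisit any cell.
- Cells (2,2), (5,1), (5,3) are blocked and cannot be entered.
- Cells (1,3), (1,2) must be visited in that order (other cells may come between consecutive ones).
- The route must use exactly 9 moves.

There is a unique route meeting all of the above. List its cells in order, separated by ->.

(4,3) -> (4,2) -> (3,2) -> (3,3) -> (2,3) -> (1,3) -> (1,2) -> (1,1) -> (2,1) -> (3,1)

The waypoints must appear in the order (1,3), (1,2), with no cell reused.
Route from (4,3): left 1 to (4,2), up 1 to (3,2), right 1 to (3,3), up 2 to (1,3), left 2 to (1,1), down 2 to (3,1) — 9 moves in all.
Check: order respected (1 at step 5, 2 at step 6); 9 moves as required.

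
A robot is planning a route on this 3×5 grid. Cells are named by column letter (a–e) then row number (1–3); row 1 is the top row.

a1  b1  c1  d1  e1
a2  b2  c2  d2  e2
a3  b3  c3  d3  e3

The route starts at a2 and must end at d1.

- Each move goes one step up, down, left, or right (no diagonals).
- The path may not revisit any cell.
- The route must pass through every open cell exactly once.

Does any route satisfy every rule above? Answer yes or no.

no

Colour the cells like a checkerboard: each orthogonal step flips colour, so a Hamiltonian route alternates colours. Here there are 8 cells of one colour and 7 of the other, with start on the same colour as the goal — the counts and endpoints can't be arranged into an alternating sequence of length 15, so no Hamiltonian route exists.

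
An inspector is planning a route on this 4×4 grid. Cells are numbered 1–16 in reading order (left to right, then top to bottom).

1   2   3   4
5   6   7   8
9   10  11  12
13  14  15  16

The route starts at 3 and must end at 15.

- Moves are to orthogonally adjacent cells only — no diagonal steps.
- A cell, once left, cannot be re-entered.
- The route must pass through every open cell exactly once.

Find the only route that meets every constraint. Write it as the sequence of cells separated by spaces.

3 4 8 7 6 2 1 5 9 13 14 10 11 12 16 15

Need to visit all 16 open cells exactly once, starting at 3 and ending at 15.
Cell 16 has only two open neighbours (12 and 15), so the path must pass straight through it: one of those is the cell it's entered from and the other is where it exits.
Route from 3: right to 4, down to 8, 2× left (reaching 6), up to 2, left to 1, 3× down (reaching 13), right to 14, up to 10, 2× right (reaching 12), down to 16, left to 15 — 15 moves in all.
Check: all 16 open cells covered.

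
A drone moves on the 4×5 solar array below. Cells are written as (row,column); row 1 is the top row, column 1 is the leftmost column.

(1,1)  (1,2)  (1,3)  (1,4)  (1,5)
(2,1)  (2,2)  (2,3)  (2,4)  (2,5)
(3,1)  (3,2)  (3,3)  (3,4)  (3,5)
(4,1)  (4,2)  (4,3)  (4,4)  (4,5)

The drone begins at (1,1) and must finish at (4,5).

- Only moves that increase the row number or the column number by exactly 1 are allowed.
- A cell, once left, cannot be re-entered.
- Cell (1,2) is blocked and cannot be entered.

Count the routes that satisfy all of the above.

A right/down-only route from (1,1) to (4,5) makes exactly 3 down-moves and 4 right-moves in some order.
With no other constraints that would be C(7,3) = 35 routes.
Subtract routes through each blocked cell (inclusion–exclusion for overlaps): − through (1,2): 20 → 15.
That gives 15 routes.

15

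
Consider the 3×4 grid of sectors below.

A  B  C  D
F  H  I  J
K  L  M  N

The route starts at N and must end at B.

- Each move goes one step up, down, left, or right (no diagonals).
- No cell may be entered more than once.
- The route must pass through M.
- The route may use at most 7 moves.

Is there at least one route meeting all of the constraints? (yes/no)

One route that works: N → M → I → C → B.

yes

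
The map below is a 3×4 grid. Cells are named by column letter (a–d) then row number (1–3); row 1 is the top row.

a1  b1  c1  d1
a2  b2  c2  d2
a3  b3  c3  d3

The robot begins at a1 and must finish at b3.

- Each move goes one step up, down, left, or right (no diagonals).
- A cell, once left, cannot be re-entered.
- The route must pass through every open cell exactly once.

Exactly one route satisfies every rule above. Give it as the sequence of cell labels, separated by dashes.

Need to visit all 12 open cells exactly once, starting at a1 and ending at b3.
Route from a1: right 3 to d1, down 2 to d3, left 1 to c3, up 1 to c2, left 2 to a2, down 1 to a3, right 1 to b3 — 11 moves in all.
Check: all 12 open cells covered.

a1 - b1 - c1 - d1 - d2 - d3 - c3 - c2 - b2 - a2 - a3 - b3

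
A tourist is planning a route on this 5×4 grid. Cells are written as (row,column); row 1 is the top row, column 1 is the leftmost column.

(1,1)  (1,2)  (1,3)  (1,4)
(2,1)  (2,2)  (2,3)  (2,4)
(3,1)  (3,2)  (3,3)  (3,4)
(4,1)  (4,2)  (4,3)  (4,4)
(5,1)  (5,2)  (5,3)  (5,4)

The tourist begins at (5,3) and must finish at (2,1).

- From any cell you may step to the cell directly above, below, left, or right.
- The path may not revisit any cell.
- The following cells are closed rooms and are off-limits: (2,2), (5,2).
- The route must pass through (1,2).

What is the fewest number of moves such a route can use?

Any route passes through (1,2) somewhere between (5,3) and (2,1). Summing Manhattan distances along the two legs ((5,3) → (1,2) → (2,1)) gives a lower bound of 5 + 2 = 7 moves.
A route of 7 moves achieves this: (5,3) → (4,3) → (3,3) → (2,3) → (1,3) → (1,2) → (1,1) → (2,1).
Since 7 matches the lower bound, it is optimal.

7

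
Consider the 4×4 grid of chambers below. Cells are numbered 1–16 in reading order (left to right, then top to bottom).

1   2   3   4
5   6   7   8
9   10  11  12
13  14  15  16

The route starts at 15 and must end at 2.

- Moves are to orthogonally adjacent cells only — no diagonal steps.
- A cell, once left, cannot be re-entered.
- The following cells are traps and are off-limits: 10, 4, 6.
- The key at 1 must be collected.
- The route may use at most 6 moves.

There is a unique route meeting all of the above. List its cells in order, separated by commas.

15, 14, 13, 9, 5, 1, 2

The 6-move cap with required stops at 1 leaves no slack for detours.
Route from 15: left 2 to 13, up 3 to 1, right 1 to 2 — 6 moves in all.
Check: all required cells visited; 6 ≤ 6 moves.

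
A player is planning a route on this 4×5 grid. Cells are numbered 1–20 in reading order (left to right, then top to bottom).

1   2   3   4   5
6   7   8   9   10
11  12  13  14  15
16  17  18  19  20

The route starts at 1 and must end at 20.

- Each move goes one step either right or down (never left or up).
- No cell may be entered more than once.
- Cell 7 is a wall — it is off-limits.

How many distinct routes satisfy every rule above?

15

A right/down-only route from 1 to 20 makes exactly 3 down-moves and 4 right-moves in some order.
With no other constraints that would be C(7,3) = 35 routes.
Subtract routes through each blocked cell (inclusion–exclusion for overlaps): − through 7: 20 → 15.
That gives 15 routes.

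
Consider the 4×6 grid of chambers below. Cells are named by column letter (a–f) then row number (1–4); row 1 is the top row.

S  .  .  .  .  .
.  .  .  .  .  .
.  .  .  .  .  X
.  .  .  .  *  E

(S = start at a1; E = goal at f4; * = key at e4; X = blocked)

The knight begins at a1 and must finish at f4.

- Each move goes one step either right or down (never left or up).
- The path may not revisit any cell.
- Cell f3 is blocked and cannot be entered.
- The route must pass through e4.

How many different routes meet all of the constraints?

35

A right/down-only route from a1 to f4 makes exactly 3 down-moves and 5 right-moves in some order.
With no other constraints that would be C(8,3) = 56 routes.
Split at e4 and multiply the segment counts (each segment already excludes blocked cells): a1→e4: 35; e4→f4: 1; product = 35.
That gives 35 routes.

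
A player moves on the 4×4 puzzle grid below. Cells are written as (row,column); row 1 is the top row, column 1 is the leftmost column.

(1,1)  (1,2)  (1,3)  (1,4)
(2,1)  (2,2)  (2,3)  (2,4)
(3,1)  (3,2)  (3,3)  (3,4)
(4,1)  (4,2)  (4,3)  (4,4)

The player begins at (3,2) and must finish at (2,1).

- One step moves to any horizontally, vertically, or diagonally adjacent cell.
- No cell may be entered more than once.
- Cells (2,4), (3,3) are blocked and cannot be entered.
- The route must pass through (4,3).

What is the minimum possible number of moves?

4

Any route passes through (4,3) somewhere between (3,2) and (2,1). Summing Chebyshev distances along the two legs ((3,2) → (4,3) → (2,1)) gives a lower bound of 1 + 2 = 3 moves.
The shortest route satisfying every rule uses 4 moves: (3,2) → (4,3) → (4,2) → (3,1) → (2,1).
The no-revisit rule (legs can't share cells) pushes the minimum above the 3-move bound; an exhaustive check rules out every length from 3 to 3, leaving 4 as the minimum.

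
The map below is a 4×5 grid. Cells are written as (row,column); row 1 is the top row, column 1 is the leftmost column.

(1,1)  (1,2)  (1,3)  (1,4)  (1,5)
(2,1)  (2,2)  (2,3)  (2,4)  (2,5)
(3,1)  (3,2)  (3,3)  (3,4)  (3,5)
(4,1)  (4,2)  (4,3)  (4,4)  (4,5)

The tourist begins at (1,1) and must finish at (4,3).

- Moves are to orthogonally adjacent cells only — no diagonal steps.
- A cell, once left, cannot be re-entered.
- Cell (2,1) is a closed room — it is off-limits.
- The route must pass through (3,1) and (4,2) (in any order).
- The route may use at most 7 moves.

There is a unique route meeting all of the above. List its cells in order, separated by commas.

(1,1), (1,2), (2,2), (3,2), (3,1), (4,1), (4,2), (4,3)

Any route must reach (3,1) and (4,2) and still end at (4,3) within 7 moves, so the order of the required stops is forced.
Route from (1,1): right 1 to (1,2), down 2 to (3,2), left 1 to (3,1), down 1 to (4,1), right 2 to (4,3) — 7 moves in all.
Check: all required cells visited; 7 ≤ 7 moves.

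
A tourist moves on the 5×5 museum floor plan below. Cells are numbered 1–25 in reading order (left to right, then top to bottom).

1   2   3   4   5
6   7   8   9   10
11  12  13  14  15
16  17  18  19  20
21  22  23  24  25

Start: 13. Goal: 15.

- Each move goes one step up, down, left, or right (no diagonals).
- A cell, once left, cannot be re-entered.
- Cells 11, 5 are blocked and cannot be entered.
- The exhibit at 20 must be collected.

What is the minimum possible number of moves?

4

Any route passes through 20 somewhere between 13 and 15. Summing Manhattan distances along the two legs (13 → 20 → 15) gives a lower bound of 3 + 1 = 4 moves.
A route of 4 moves achieves this: 13 → 18 → 19 → 20 → 15.
Since 4 matches the lower bound, it is optimal.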